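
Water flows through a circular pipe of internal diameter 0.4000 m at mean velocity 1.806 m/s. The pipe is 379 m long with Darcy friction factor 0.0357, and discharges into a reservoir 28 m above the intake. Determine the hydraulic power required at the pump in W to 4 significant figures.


Approach: apply continuity + Darcy-Weisbach + hydraulic power, Q = A*v; hf = f*(L/D)*(v^2/(2g)); H = static + hf; P = rho*g*Q*H.
Step 1 — flow rate (continuity, Q = A*v):
  A = pi*(0.4000/2)^2 = 0.125664 m^2
  Q = 0.125664 * 1.806 = 0.226949 m^3/s
Step 2 — friction head loss (Darcy-Weisbach):
  hf = 0.0357 * (379/0.4000) * (1.806^2 / (2*9.81))
  hf = 5.62321 m
Step 3 — total head: H = 28 + 5.62321 = 33.6232 m
Step 4 — hydraulic power (P = rho*g*Q*H):
  P = 1000 * 9.81 * 0.226949 * 33.6232 = 74860 W
Therefore the hydraulic power required at the pump = 74860 W.


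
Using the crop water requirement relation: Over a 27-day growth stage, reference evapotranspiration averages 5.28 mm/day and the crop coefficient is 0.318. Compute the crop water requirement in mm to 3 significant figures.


Approach: apply the crop water requirement relation, CWR = ET0 * Kc * days.
CWR = 5.28 * 0.318 * 27 = 45.3 mm
Therefore the crop water requirement = 45.3 mm.


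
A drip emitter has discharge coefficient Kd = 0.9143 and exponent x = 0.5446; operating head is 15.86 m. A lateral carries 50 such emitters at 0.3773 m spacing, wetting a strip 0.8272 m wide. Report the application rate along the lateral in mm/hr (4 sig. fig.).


Approach: apply the emitter equation with a lateral mass balance, q = Kd*h^x; Q = n*q; rate = Q/(n*spacing*width).
Step 1 — single emitter flow (q = Kd*h^x):
  q = 0.9143 * 15.86^0.5446 = 4.11883 L/hr
Step 2 — total lateral flow: Q = 50 * 4.11883 = 205.941 L/hr
Step 3 — wetted area: A = 50 * 0.3773 * 0.8272 = 15.6051 m^2
Step 4 — application rate: Q/A = 205.941/15.6051 = 13.20 mm/hr
Therefore the application rate along the lateral = 13.20 mm/hr.


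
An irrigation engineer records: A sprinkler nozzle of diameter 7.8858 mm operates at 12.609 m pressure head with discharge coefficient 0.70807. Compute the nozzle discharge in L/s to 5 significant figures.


Approach: apply the orifice equation, Q = Cd*A*sqrt(2*g*h), A = pi*(d/2)^2.
A = pi*(7.8858e-3/2)^2 = 4.884065e-05 m^2
Q = 0.70807 * 4.884065e-05 * sqrt(2*9.81*12.609) * 1000 = 0.54394 L/s
Therefore the nozzle discharge = 0.54394 L/s.


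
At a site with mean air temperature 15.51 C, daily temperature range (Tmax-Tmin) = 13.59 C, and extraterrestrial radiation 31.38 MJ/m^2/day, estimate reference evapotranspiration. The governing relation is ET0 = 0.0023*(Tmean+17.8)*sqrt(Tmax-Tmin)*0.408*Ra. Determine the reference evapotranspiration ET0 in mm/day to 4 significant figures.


ET0 = 0.0023*(15.51+17.8)*sqrt(13.59)*0.408*31.38 = 3.616 mm/day
Therefore the reference evapotranspiration ET0 = 3.616 mm/day.


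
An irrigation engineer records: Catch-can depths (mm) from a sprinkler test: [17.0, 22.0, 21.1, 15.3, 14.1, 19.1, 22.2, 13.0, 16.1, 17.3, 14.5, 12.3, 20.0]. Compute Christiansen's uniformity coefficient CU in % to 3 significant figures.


Approach: apply Christiansen's uniformity coefficient, CU = (1 - mean_abs_deviation/mean)*100.
mean = 17.231 mm
mean |d_i - mean| = 2.8178 mm
CU = (1 - 2.8178/17.231)*100 = 83.6 %
Therefore Christiansen's uniformity coefficient CU = 83.6 %.


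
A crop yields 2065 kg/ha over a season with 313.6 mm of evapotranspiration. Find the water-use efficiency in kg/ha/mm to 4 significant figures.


Approach: apply the water-use efficiency ratio, WUE = yield/ET.
WUE = 2065 / 313.6 = 6.585 kg/ha/mm
Therefore the water-use efficiency = 6.585 kg/ha/mm.


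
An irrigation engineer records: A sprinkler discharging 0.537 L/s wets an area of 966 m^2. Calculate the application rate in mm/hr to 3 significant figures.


Approach: apply the application rate relation, rate = (Q/A)*3600.
rate = (0.537 / 966) * 3600 = 2.00 mm/hr
Therefore the application rate = 2.00 mm/hr.


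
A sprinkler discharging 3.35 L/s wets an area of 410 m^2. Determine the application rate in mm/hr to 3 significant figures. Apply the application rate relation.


Approach: apply the application rate relation, rate = (Q/A)*3600.
rate = (3.35 / 410) * 3600 = 29.4 mm/hr
Therefore the application rate = 29.4 mm/hr.


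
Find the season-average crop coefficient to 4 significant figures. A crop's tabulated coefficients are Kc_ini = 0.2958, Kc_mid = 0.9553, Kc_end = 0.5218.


Approach: apply a simple seasonal average, Kc_avg = (Kc_ini + Kc_mid + Kc_end)/3.
Kc_avg = (0.2958 + 0.9553 + 0.5218)/3 = 0.5910
Therefore the season-average crop coefficient = 0.5910.


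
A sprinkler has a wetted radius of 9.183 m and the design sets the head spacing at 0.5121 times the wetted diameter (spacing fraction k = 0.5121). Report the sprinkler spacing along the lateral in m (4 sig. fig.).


Approach: apply the sprinkler spacing rule (spacing as a fraction of wetted diameter), S = k*(2*R).
S = 0.5121 * (2 * 9.183) = 9.405 m
Therefore the sprinkler spacing along the lateral = 9.405 m.


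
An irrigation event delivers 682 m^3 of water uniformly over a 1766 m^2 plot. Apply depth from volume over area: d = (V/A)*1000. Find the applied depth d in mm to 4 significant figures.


d = (682 / 1766) * 1000 = 386.2 mm
Therefore the applied depth d = 386.2 mm.


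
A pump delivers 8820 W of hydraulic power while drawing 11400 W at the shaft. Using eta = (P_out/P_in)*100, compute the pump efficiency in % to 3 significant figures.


eta = (8820 / 11400) * 100 = 77.4 %
Therefore the pump efficiency = 77.4 %.


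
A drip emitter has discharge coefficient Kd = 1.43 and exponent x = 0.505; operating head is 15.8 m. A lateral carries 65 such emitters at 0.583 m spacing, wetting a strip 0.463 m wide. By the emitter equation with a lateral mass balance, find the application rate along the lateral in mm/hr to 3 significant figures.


Approach: apply the emitter equation with a lateral mass balance, q = Kd*h^x; Q = n*q; rate = Q/(n*spacing*width).
Step 1 — single emitter flow (q = Kd*h^x):
  q = 1.43 * 15.8^0.505 = 5.7631 L/hr
Step 2 — total lateral flow: Q = 65 * 5.7631 = 374.60 L/hr
Step 3 — wetted area: A = 65 * 0.583 * 0.463 = 17.545 m^2
Step 4 — application rate: Q/A = 374.60/17.545 = 21.4 mm/hr
Therefore the application rate along the lateral = 21.4 mm/hr.


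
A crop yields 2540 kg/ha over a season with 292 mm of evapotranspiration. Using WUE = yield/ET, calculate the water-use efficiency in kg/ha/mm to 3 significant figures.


WUE = 2540 / 292 = 8.70 kg/ha/mm
Therefore the water-use efficiency = 8.70 kg/ha/mm.


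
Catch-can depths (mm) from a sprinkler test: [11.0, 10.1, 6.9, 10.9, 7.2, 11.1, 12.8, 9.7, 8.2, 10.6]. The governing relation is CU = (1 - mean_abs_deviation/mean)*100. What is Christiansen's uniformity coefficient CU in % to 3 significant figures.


mean = 9.8500 mm
mean |d_i - mean| = 1.4800 mm
CU = (1 - 1.4800/9.8500)*100 = 85.0 %
Therefore Christiansen's uniformity coefficient CU = 85.0 %.


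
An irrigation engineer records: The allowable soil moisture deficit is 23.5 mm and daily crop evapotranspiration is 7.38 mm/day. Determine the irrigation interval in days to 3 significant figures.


Approach: apply the irrigation interval relation, interval = SMD / ETc.
interval = 23.5 / 7.38 = 3.18 days
Therefore the irrigation interval = 3.18 days.


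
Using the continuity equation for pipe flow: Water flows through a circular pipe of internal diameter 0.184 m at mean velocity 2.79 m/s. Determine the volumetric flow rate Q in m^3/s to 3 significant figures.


Approach: apply the continuity equation for pipe flow, Q = A * v with A = pi*(D/2)^2.
A = pi*(0.184/2)^2 = 0.026590 m^2
Q = 0.026590 * 2.79 = 0.0742 m^3/s
Therefore the volumetric flow rate Q = 0.0742 m^3/s.


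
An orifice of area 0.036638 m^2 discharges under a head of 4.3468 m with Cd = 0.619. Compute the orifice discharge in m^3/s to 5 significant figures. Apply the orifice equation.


Approach: apply the orifice equation, Q = Cd*A*sqrt(2*g*h).
Q = 0.619 * 0.036638 * sqrt(2*9.81*4.3468) = 0.20944 m^3/s
Therefore the orifice discharge = 0.20944 m^3/s.


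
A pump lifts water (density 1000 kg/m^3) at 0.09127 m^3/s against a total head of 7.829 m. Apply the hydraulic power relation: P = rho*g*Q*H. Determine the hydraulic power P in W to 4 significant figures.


P = 1000 * 9.81 * 0.09127 * 7.829 = 7010 W
Therefore the hydraulic power P = 7010 W.


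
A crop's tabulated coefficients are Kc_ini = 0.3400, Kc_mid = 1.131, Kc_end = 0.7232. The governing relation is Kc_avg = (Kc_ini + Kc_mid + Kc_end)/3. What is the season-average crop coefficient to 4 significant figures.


Kc_avg = (0.3400 + 1.131 + 0.7232)/3 = 0.7314
Therefore the season-average crop coefficient = 0.7314.


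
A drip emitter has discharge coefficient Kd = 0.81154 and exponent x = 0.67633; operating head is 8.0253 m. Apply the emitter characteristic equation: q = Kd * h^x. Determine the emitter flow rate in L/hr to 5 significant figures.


q = 0.81154 * 8.0253^0.67633 = 3.3191 L/hr
Therefore the emitter flow rate = 3.3191 L/hr.


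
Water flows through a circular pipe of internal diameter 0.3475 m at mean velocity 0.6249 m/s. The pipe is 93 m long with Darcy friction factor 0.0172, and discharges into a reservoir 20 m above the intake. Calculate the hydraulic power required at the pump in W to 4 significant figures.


Approach: apply continuity + Darcy-Weisbach + hydraulic power, Q = A*v; hf = f*(L/D)*(v^2/(2g)); H = static + hf; P = rho*g*Q*H.
Step 1 — flow rate (continuity, Q = A*v):
  A = pi*(0.3475/2)^2 = 0.0948417 m^2
  Q = 0.0948417 * 0.6249 = 0.0592666 m^3/s
Step 2 — friction head loss (Darcy-Weisbach):
  hf = 0.0172 * (93/0.3475) * (0.6249^2 / (2*9.81))
  hf = 0.0916175 m
Step 3 — total head: H = 20 + 0.0916175 = 20.0916 m
Step 4 — hydraulic power (P = rho*g*Q*H):
  P = 1000 * 9.81 * 0.0592666 * 20.0916 = 11680 W
Therefore the hydraulic power required at the pump = 11680 W.


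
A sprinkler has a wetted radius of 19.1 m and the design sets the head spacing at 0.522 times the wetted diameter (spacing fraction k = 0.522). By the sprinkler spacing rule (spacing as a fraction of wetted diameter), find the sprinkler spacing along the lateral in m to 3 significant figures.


Approach: apply the sprinkler spacing rule (spacing as a fraction of wetted diameter), S = k*(2*R).
S = 0.522 * (2 * 19.1) = 19.9 m
Therefore the sprinkler spacing along the lateral = 19.9 m.


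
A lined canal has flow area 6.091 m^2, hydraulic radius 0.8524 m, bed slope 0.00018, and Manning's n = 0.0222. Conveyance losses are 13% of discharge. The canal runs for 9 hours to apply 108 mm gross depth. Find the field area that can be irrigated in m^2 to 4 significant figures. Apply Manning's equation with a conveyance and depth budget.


Approach: apply Manning's equation with a conveyance and depth budget, Q = (1/n)*A*R^(2/3)*S^(1/2); Q_field = Q*(1-loss); Area = Q_field*t/(d/1000).
Step 1 — canal discharge (Manning's equation):
  Q = (1/0.0222) * 6.091 * 0.8524^(2/3) * 0.00018^(1/2) = 3.30929 m^3/s
Step 2 — delivered flow: Q_field = 3.30929*(1 - 13/100) = 2.87908 m^3/s
Step 3 — volume delivered: V = 2.87908 * 9*3600 = 93282.1 m^3
Step 4 — area served: A = V / (depth/1000) = 93282.1 / 0.108 = 863700 m^2
Therefore the field area that can be irrigated = 863700 m^2.


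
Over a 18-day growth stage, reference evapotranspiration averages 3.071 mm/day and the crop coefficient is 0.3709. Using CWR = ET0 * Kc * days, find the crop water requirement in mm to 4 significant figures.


CWR = 3.071 * 0.3709 * 18 = 20.50 mm
Therefore the crop water requirement = 20.50 mm.


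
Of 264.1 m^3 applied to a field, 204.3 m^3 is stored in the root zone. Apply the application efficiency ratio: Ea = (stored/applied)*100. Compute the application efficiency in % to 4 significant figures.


Ea = (204.3/264.1)*100 = 77.36 %
Therefore the application efficiency = 77.36 %.


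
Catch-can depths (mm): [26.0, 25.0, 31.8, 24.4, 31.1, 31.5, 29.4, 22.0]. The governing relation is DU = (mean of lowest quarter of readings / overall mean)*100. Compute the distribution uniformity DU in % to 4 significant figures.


sorted lowest 2 of 8: [22.0, 24.4] -> mean = 23.2000 mm
overall mean = 27.6500 mm
DU = (23.2000/27.6500)*100 = 83.91 %
Therefore the distribution uniformity DU = 83.91 %.


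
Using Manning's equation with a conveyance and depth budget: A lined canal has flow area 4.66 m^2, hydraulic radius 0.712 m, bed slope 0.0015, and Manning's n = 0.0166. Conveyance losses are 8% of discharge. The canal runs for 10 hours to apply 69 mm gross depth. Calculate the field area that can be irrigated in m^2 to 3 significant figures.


Approach: apply Manning's equation with a conveyance and depth budget, Q = (1/n)*A*R^(2/3)*S^(1/2); Q_field = Q*(1-loss); Area = Q_field*t/(d/1000).
Step 1 — canal discharge (Manning's equation):
  Q = (1/0.0166) * 4.66 * 0.712^(2/3) * 0.0015^(1/2) = 8.6692 m^3/s
Step 2 — delivered flow: Q_field = 8.6692*(1 - 8/100) = 7.9756 m^3/s
Step 3 — volume delivered: V = 7.9756 * 10*3600 = 287120 m^3
Step 4 — area served: A = V / (depth/1000) = 287120 / 0.069 = 4160000 m^2
Therefore the field area that can be irrigated = 4160000 m^2.


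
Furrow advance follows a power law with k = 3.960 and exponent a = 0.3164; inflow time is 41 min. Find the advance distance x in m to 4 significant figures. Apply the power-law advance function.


Approach: apply the power-law advance function, x = k*t^a.
x = 3.960 * 41^0.3164 = 12.82 m
Therefore the advance distance x = 12.82 m.


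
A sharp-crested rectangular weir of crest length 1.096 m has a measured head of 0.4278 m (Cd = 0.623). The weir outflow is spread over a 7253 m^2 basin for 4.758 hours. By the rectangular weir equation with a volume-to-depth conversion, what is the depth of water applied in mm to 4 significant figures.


Approach: apply the rectangular weir equation with a volume-to-depth conversion, Q = (2/3)*Cd*L*sqrt(2g)*H^1.5; d = Q*t/A * 1000.
Step 1 — weir discharge:
  Q = (2/3)*0.623*1.096*sqrt(2*9.81)*0.4278^1.5 = 0.564180 m^3/s
Step 2 — volume: V = 0.564180 * 4.758*3600 = 9663.73 m^3
Step 3 — depth: d = V/A * 1000 = 9663.73/7253 * 1000 = 1332 mm
Therefore the depth of water applied = 1332 mm.


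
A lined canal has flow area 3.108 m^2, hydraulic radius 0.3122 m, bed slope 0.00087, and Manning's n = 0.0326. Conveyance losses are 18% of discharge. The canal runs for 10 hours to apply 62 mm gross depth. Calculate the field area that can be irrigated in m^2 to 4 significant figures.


Approach: apply Manning's equation with a conveyance and depth budget, Q = (1/n)*A*R^(2/3)*S^(1/2); Q_field = Q*(1-loss); Area = Q_field*t/(d/1000).
Step 1 — canal discharge (Manning's equation):
  Q = (1/0.0326) * 3.108 * 0.3122^(2/3) * 0.00087^(1/2) = 1.29413 m^3/s
Step 2 — delivered flow: Q_field = 1.29413*(1 - 18/100) = 1.06119 m^3/s
Step 3 — volume delivered: V = 1.06119 * 10*3600 = 38202.8 m^3
Step 4 — area served: A = V / (depth/1000) = 38202.8 / 0.062 = 616200 m^2
Therefore the field area that can be irrigated = 616200 m^2.


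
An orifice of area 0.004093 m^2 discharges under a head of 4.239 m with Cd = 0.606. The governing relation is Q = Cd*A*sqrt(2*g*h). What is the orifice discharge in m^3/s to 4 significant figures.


Q = 0.606 * 0.004093 * sqrt(2*9.81*4.239) = 0.02262 m^3/s
Therefore the orifice discharge = 0.02262 m^3/s.


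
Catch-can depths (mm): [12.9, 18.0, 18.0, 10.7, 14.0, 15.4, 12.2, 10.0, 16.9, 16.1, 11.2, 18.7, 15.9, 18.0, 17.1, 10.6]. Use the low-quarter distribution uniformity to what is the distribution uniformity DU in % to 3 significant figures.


Approach: apply the low-quarter distribution uniformity, DU = (mean of lowest quarter of readings / overall mean)*100.
sorted lowest 4 of 16: [10.0, 10.6, 10.7, 11.2] -> mean = 10.625 mm
overall mean = 14.731 mm
DU = (10.625/14.731)*100 = 72.1 %
Therefore the distribution uniformity DU = 72.1 %.


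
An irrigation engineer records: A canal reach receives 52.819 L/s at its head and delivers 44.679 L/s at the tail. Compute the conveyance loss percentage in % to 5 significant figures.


Approach: apply the conveyance loss ratio, loss% = ((Q_head - Q_tail)/Q_head)*100.
loss = ((52.819 - 44.679)/52.819)*100 = 15.411 %
Therefore the conveyance loss percentage = 15.411 %.


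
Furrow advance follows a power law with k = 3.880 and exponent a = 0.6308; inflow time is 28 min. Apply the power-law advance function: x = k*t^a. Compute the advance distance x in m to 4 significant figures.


x = 3.880 * 28^0.6308 = 31.75 m
Therefore the advance distance x = 31.75 m.


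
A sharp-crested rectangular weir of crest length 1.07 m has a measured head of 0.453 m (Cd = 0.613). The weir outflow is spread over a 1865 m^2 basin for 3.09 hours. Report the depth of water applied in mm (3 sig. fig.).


Approach: apply the rectangular weir equation with a volume-to-depth conversion, Q = (2/3)*Cd*L*sqrt(2g)*H^1.5; d = Q*t/A * 1000.
Step 1 — weir discharge:
  Q = (2/3)*0.613*1.07*sqrt(2*9.81)*0.453^1.5 = 0.59054 m^3/s
Step 2 — volume: V = 0.59054 * 3.09*3600 = 6569.2 m^3
Step 3 — depth: d = V/A * 1000 = 6569.2/1865 * 1000 = 3520 mm
Therefore the depth of water applied = 3520 mm.


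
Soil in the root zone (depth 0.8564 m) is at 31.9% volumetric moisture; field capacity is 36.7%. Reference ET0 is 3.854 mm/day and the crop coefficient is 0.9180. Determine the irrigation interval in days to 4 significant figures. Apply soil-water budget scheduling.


Approach: apply soil-water budget scheduling, SMD = (FC-theta)/100*depth*1000; ETc = ET0*Kc; interval = SMD/ETc.
Step 1 — soil moisture deficit:
  SMD = (36.7 - 31.9)/100 * 0.8564 * 1000 = 41.1072 mm
Step 2 — daily crop ET (ETc = ET0*Kc):
  ETc = 3.854 * 0.9180 = 3.53797 mm/day
Step 3 — irrigation interval (SMD/ETc):
  interval = 41.1072 / 3.53797 = 11.62 days
Therefore the irrigation interval = 11.62 days.


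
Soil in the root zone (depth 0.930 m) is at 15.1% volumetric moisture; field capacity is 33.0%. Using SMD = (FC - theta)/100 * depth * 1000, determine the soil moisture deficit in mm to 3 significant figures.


SMD = (33.0 - 15.1)/100 * 0.930 * 1000 = 166 mm
Therefore the soil moisture deficit = 166 mm.


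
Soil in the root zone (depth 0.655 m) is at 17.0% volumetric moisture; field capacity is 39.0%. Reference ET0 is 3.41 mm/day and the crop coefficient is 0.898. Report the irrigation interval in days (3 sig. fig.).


Approach: apply soil-water budget scheduling, SMD = (FC-theta)/100*depth*1000; ETc = ET0*Kc; interval = SMD/ETc.
Step 1 — soil moisture deficit:
  SMD = (39.0 - 17.0)/100 * 0.655 * 1000 = 144.10 mm
Step 2 — daily crop ET (ETc = ET0*Kc):
  ETc = 3.41 * 0.898 = 3.0622 mm/day
Step 3 — irrigation interval (SMD/ETc):
  interval = 144.10 / 3.0622 = 47.1 days
Therefore the irrigation interval = 47.1 days.


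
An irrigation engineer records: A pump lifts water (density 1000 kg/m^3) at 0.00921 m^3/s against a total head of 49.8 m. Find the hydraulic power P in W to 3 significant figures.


Approach: apply the hydraulic power relation, P = rho*g*Q*H.
P = 1000 * 9.81 * 0.00921 * 49.8 = 4500 W
Therefore the hydraulic power P = 4500 W.


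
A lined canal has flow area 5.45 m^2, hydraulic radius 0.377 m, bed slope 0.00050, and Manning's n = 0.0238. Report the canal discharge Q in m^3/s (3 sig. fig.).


Approach: apply Manning's equation, Q = (1/n)*A*R^(2/3)*S^(1/2).
Q = (1/0.0238) * 5.45 * 0.377^(2/3) * 0.00050^(1/2) = 2.67 m^3/s
Therefore the canal discharge Q = 2.67 m^3/s.


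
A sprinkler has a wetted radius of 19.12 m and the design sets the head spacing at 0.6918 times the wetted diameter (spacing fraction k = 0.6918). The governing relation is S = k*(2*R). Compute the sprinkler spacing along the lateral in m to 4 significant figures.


S = 0.6918 * (2 * 19.12) = 26.45 m
Therefore the sprinkler spacing along the lateral = 26.45 m.


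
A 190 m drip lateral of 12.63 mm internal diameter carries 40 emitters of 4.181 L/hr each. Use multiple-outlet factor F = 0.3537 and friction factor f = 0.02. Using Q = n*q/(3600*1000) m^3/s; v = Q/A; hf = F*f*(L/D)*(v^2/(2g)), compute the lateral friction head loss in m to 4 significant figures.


Q = 40*4.181/(3600*1000) = 4.64556e-05 m^3/s
A = pi*(12.63e-3/2)^2 = 1.25284e-04 m^2, so v = Q/A = 0.370801 m/s
hf = 0.3537*0.02*(190/0.01263)*(0.370801^2/(2*9.81)) = 0.7458 m
Therefore the lateral friction head loss = 0.7458 m.


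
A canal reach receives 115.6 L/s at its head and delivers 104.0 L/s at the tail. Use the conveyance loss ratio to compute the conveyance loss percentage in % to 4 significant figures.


Approach: apply the conveyance loss ratio, loss% = ((Q_head - Q_tail)/Q_head)*100.
loss = ((115.6 - 104.0)/115.6)*100 = 10.03 %
Therefore the conveyance loss percentage = 10.03 %.


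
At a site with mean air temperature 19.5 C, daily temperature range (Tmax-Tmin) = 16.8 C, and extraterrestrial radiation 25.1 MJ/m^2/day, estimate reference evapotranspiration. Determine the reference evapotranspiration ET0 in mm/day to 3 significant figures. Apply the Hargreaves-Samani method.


Approach: apply the Hargreaves-Samani method, ET0 = 0.0023*(Tmean+17.8)*sqrt(Tmax-Tmin)*0.408*Ra.
ET0 = 0.0023*(19.5+17.8)*sqrt(16.8)*0.408*25.1 = 3.60 mm/day
Therefore the reference evapotranspiration ET0 = 3.60 mm/day.


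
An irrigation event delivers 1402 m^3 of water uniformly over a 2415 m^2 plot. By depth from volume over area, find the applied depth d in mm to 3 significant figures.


Approach: apply depth from volume over area, d = (V/A)*1000.
d = (1402 / 2415) * 1000 = 581 mm
Therefore the applied depth d = 581 mm.


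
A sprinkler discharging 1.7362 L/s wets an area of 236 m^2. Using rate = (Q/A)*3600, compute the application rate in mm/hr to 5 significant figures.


rate = (1.7362 / 236) * 3600 = 26.484 mm/hr
Therefore the application rate = 26.484 mm/hr.


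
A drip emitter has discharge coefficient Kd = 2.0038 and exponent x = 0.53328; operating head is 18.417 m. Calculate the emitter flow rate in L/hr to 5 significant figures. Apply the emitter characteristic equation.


Approach: apply the emitter characteristic equation, q = Kd * h^x.
q = 2.0038 * 18.417^0.53328 = 9.4748 L/hr
Therefore the emitter flow rate = 9.4748 L/hr.


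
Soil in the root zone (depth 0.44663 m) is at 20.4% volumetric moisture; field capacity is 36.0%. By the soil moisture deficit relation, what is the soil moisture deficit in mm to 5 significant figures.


Approach: apply the soil moisture deficit relation, SMD = (FC - theta)/100 * depth * 1000.
SMD = (36.0 - 20.4)/100 * 0.44663 * 1000 = 69.674 mm
Therefore the soil moisture deficit = 69.674 mm.


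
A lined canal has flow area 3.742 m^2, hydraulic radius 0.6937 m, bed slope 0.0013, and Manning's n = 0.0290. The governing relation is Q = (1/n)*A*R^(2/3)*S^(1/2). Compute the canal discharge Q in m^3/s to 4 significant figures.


Q = (1/0.0290) * 3.742 * 0.6937^(2/3) * 0.0013^(1/2) = 3.646 m^3/s
Therefore the canal discharge Q = 3.646 m^3/s.


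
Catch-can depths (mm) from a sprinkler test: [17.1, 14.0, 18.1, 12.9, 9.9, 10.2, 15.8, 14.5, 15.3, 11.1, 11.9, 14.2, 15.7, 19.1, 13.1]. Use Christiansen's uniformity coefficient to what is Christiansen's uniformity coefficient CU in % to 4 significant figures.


Approach: apply Christiansen's uniformity coefficient, CU = (1 - mean_abs_deviation/mean)*100.
mean = 14.1933 mm
mean |d_i - mean| = 2.16711 mm
CU = (1 - 2.16711/14.1933)*100 = 84.73 %
Therefore Christiansen's uniformity coefficient CU = 84.73 %.


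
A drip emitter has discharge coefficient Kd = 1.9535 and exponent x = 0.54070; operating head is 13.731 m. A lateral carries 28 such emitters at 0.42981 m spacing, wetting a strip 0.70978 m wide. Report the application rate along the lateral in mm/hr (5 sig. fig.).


Approach: apply the emitter equation with a lateral mass balance, q = Kd*h^x; Q = n*q; rate = Q/(n*spacing*width).
Step 1 — single emitter flow (q = Kd*h^x):
  q = 1.9535 * 13.731^0.54070 = 8.053209 L/hr
Step 2 — total lateral flow: Q = 28 * 8.053209 = 225.4899 L/hr
Step 3 — wetted area: A = 28 * 0.42981 * 0.70978 = 8.541975 m^2
Step 4 — application rate: Q/A = 225.4899/8.541975 = 26.398 mm/hr
Therefore the application rate along the lateral = 26.398 mm/hr.


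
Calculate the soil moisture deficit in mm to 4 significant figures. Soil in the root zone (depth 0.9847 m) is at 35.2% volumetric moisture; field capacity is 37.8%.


Approach: apply the soil moisture deficit relation, SMD = (FC - theta)/100 * depth * 1000.
SMD = (37.8 - 35.2)/100 * 0.9847 * 1000 = 25.60 mm
Therefore the soil moisture deficit = 25.60 mm.


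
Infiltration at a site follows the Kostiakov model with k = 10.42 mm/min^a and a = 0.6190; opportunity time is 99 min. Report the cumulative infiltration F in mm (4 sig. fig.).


Approach: apply the Kostiakov infiltration equation, F = k*t^a.
F = 10.42 * 99^0.6190 = 179.1 mm
Therefore the cumulative infiltration F = 179.1 mm.


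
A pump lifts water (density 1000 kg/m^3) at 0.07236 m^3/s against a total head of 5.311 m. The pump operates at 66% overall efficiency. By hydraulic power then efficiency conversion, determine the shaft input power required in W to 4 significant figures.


Approach: apply hydraulic power then efficiency conversion, P = rho*g*Q*H; P_in = P/eta.
Step 1 — hydraulic power (P = rho*g*Q*H):
  P = 1000 * 9.81 * 0.07236 * 5.311 = 3770.02 W
Step 2 — input power: P_in = P/eta = 3770.02 / 0.66 = 5712 W
Therefore the shaft input power required = 5712 W.


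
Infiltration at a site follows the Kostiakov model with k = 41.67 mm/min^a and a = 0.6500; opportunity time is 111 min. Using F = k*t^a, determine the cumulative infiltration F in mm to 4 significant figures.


F = 41.67 * 111^0.6500 = 889.8 mm
Therefore the cumulative infiltration F = 889.8 mm.


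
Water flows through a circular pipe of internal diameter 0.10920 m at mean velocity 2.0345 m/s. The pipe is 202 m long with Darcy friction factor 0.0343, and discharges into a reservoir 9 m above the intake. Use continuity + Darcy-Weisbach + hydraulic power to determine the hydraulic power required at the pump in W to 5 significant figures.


Approach: apply continuity + Darcy-Weisbach + hydraulic power, Q = A*v; hf = f*(L/D)*(v^2/(2g)); H = static + hf; P = rho*g*Q*H.
Step 1 — flow rate (continuity, Q = A*v):
  A = pi*(0.10920/2)^2 = 0.009365590 m^2
  Q = 0.009365590 * 2.0345 = 0.01905429 m^3/s
Step 2 — friction head loss (Darcy-Weisbach):
  hf = 0.0343 * (202/0.10920) * (2.0345^2 / (2*9.81))
  hf = 13.38564 m
Step 3 — total head: H = 9 + 13.38564 = 22.38564 m
Step 4 — hydraulic power (P = rho*g*Q*H):
  P = 1000 * 9.81 * 0.01905429 * 22.38564 = 4184.4 W
Therefore the hydraulic power required at the pump = 4184.4 W.


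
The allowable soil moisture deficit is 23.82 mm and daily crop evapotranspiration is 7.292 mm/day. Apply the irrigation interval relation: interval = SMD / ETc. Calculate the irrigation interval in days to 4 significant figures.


interval = 23.82 / 7.292 = 3.267 days
Therefore the irrigation interval = 3.267 days.


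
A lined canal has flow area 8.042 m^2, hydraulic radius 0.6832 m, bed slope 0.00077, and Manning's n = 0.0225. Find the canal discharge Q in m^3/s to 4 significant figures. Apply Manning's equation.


Approach: apply Manning's equation, Q = (1/n)*A*R^(2/3)*S^(1/2).
Q = (1/0.0225) * 8.042 * 0.6832^(2/3) * 0.00077^(1/2) = 7.694 m^3/s
Therefore the canal discharge Q = 7.694 m^3/s.


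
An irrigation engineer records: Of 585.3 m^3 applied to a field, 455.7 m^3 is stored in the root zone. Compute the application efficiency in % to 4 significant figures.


Approach: apply the application efficiency ratio, Ea = (stored/applied)*100.
Ea = (455.7/585.3)*100 = 77.86 %
Therefore the application efficiency = 77.86 %.


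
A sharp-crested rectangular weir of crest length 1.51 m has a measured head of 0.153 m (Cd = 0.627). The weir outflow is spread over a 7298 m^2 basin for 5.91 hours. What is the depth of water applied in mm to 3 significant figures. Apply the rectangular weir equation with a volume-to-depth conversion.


Approach: apply the rectangular weir equation with a volume-to-depth conversion, Q = (2/3)*Cd*L*sqrt(2g)*H^1.5; d = Q*t/A * 1000.
Step 1 — weir discharge:
  Q = (2/3)*0.627*1.51*sqrt(2*9.81)*0.153^1.5 = 0.16732 m^3/s
Step 2 — volume: V = 0.16732 * 5.91*3600 = 3559.8 m^3
Step 3 — depth: d = V/A * 1000 = 3559.8/7298 * 1000 = 488 mm
Therefore the depth of water applied = 488 mm.


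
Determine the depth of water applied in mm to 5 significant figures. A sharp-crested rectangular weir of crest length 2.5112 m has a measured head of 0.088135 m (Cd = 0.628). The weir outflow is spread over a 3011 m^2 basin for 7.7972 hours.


Approach: apply the rectangular weir equation with a volume-to-depth conversion, Q = (2/3)*Cd*L*sqrt(2g)*H^1.5; d = Q*t/A * 1000.
Step 1 — weir discharge:
  Q = (2/3)*0.628*2.5112*sqrt(2*9.81)*0.088135^1.5 = 0.1218490 m^3/s
Step 2 — volume: V = 0.1218490 * 7.7972*3600 = 3420.290 m^3
Step 3 — depth: d = V/A * 1000 = 3420.290/3011 * 1000 = 1135.9 mm
Therefore the depth of water applied = 1135.9 mm.


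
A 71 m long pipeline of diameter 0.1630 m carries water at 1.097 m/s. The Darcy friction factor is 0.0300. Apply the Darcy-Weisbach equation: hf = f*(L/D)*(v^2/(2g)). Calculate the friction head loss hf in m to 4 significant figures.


hf = 0.0300 * (71/0.1630) * (1.097^2 / (2*9.81))
hf = 0.8015 m
Therefore the friction head loss hf = 0.8015 m.


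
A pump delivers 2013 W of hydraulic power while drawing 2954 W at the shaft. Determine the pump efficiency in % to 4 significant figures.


Approach: apply the efficiency ratio, eta = (P_out/P_in)*100.
eta = (2013 / 2954) * 100 = 68.14 %
Therefore the pump efficiency = 68.14 %.


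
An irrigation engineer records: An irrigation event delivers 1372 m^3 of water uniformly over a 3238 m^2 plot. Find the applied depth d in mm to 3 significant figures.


Approach: apply depth from volume over area, d = (V/A)*1000.
d = (1372 / 3238) * 1000 = 424 mm
Therefore the applied depth d = 424 mm.


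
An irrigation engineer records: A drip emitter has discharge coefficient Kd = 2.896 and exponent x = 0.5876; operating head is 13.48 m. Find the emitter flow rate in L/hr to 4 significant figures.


Approach: apply the emitter characteristic equation, q = Kd * h^x.
q = 2.896 * 13.48^0.5876 = 13.35 L/hr
Therefore the emitter flow rate = 13.35 L/hr.


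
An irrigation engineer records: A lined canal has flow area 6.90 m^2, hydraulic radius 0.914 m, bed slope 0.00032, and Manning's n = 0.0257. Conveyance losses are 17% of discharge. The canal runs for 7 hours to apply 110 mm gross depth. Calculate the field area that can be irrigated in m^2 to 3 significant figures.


Approach: apply Manning's equation with a conveyance and depth budget, Q = (1/n)*A*R^(2/3)*S^(1/2); Q_field = Q*(1-loss); Area = Q_field*t/(d/1000).
Step 1 — canal discharge (Manning's equation):
  Q = (1/0.0257) * 6.90 * 0.914^(2/3) * 0.00032^(1/2) = 4.5233 m^3/s
Step 2 — delivered flow: Q_field = 4.5233*(1 - 17/100) = 3.7543 m^3/s
Step 3 — volume delivered: V = 3.7543 * 7*3600 = 94609 m^3
Step 4 — area served: A = V / (depth/1000) = 94609 / 0.11 = 860000 m^2
Therefore the field area that can be irrigated = 860000 m^2.


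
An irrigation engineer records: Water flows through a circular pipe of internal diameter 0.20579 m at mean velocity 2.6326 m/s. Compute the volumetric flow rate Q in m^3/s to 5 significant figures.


Approach: apply the continuity equation for pipe flow, Q = A * v with A = pi*(D/2)^2.
A = pi*(0.20579/2)^2 = 0.03326124 m^2
Q = 0.03326124 * 2.6326 = 0.087564 m^3/s
Therefore the volumetric flow rate Q = 0.087564 m^3/s.


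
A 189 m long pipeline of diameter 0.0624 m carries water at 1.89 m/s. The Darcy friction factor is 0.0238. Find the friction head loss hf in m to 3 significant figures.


Approach: apply the Darcy-Weisbach equation, hf = f*(L/D)*(v^2/(2g)).
hf = 0.0238 * (189/0.0624) * (1.89^2 / (2*9.81))
hf = 13.1 m
Therefore the friction head loss hf = 13.1 m.


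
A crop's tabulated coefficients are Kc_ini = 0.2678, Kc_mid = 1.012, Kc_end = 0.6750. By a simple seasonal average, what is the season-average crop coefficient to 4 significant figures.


Approach: apply a simple seasonal average, Kc_avg = (Kc_ini + Kc_mid + Kc_end)/3.
Kc_avg = (0.2678 + 1.012 + 0.6750)/3 = 0.6516
Therefore the season-average crop coefficient = 0.6516.


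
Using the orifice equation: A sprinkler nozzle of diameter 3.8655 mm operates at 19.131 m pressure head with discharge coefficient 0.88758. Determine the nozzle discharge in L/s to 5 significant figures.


Approach: apply the orifice equation, Q = Cd*A*sqrt(2*g*h), A = pi*(d/2)^2.
A = pi*(3.8655e-3/2)^2 = 1.173549e-05 m^2
Q = 0.88758 * 1.173549e-05 * sqrt(2*9.81*19.131) * 1000 = 0.20180 L/s
Therefore the nozzle discharge = 0.20180 L/s.


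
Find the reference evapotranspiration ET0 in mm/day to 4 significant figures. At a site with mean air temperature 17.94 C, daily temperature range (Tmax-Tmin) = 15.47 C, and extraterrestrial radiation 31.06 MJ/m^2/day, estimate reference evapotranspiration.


Approach: apply the Hargreaves-Samani method, ET0 = 0.0023*(Tmean+17.8)*sqrt(Tmax-Tmin)*0.408*Ra.
ET0 = 0.0023*(17.94+17.8)*sqrt(15.47)*0.408*31.06 = 4.097 mm/day
Therefore the reference evapotranspiration ET0 = 4.097 mm/day.


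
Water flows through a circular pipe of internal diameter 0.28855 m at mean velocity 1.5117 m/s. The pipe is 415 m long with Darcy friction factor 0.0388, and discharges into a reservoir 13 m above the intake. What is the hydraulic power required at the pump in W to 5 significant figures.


Approach: apply continuity + Darcy-Weisbach + hydraulic power, Q = A*v; hf = f*(L/D)*(v^2/(2g)); H = static + hf; P = rho*g*Q*H.
Step 1 — flow rate (continuity, Q = A*v):
  A = pi*(0.28855/2)^2 = 0.06539312 m^2
  Q = 0.06539312 * 1.5117 = 0.09885477 m^3/s
Step 2 — friction head loss (Darcy-Weisbach):
  hf = 0.0388 * (415/0.28855) * (1.5117^2 / (2*9.81))
  hf = 6.499665 m
Step 3 — total head: H = 13 + 6.499665 = 19.49966 m
Step 4 — hydraulic power (P = rho*g*Q*H):
  P = 1000 * 9.81 * 0.09885477 * 19.49966 = 18910 W
Therefore the hydraulic power required at the pump = 18910 W.


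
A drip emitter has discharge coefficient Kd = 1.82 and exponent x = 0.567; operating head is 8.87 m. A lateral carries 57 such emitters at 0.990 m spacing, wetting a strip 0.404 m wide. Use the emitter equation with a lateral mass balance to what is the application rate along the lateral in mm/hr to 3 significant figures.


Approach: apply the emitter equation with a lateral mass balance, q = Kd*h^x; Q = n*q; rate = Q/(n*spacing*width).
Step 1 — single emitter flow (q = Kd*h^x):
  q = 1.82 * 8.87^0.567 = 6.2740 L/hr
Step 2 — total lateral flow: Q = 57 * 6.2740 = 357.62 L/hr
Step 3 — wetted area: A = 57 * 0.990 * 0.404 = 22.798 m^2
Step 4 — application rate: Q/A = 357.62/22.798 = 15.7 mm/hr
Therefore the application rate along the lateral = 15.7 mm/hr.


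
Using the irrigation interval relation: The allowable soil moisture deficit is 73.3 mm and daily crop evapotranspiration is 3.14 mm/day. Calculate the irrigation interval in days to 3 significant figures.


Approach: apply the irrigation interval relation, interval = SMD / ETc.
interval = 73.3 / 3.14 = 23.3 days
Therefore the irrigation interval = 23.3 days.


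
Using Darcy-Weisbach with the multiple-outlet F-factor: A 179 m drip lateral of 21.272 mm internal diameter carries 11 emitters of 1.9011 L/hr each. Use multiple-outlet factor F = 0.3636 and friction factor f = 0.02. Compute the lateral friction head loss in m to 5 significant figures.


Approach: apply Darcy-Weisbach with the multiple-outlet F-factor, Q = n*q/(3600*1000) m^3/s; v = Q/A; hf = F*f*(L/D)*(v^2/(2g)).
Q = 11*1.9011/(3600*1000) = 5.808917e-06 m^3/s
A = pi*(21.272e-3/2)^2 = 3.553911e-04 m^2, so v = Q/A = 0.01634514 m/s
hf = 0.3636*0.02*(179/0.021272)*(0.01634514^2/(2*9.81)) = 0.00083325 m
Therefore the lateral friction head loss = 0.00083325 m.


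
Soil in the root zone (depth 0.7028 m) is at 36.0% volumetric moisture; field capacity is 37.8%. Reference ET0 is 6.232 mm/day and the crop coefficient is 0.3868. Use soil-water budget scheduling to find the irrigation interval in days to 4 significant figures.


Approach: apply soil-water budget scheduling, SMD = (FC-theta)/100*depth*1000; ETc = ET0*Kc; interval = SMD/ETc.
Step 1 — soil moisture deficit:
  SMD = (37.8 - 36.0)/100 * 0.7028 * 1000 = 12.6504 mm
Step 2 — daily crop ET (ETc = ET0*Kc):
  ETc = 6.232 * 0.3868 = 2.41054 mm/day
Step 3 — irrigation interval (SMD/ETc):
  interval = 12.6504 / 2.41054 = 5.248 days
Therefore the irrigation interval = 5.248 days.


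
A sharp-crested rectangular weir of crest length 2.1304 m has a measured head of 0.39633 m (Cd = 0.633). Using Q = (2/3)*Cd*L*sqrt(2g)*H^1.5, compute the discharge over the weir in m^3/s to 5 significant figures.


Q = (2/3)*0.633*2.1304*sqrt(2*9.81)*0.39633^1.5 = 0.99359 m^3/s
Therefore the discharge over the weir = 0.99359 m^3/s.


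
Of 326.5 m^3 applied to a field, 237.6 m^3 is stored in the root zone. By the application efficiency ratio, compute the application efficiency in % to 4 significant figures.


Approach: apply the application efficiency ratio, Ea = (stored/applied)*100.
Ea = (237.6/326.5)*100 = 72.77 %
Therefore the application efficiency = 72.77 %.


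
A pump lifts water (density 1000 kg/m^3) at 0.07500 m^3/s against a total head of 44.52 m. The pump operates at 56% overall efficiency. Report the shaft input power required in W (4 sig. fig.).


Approach: apply hydraulic power then efficiency conversion, P = rho*g*Q*H; P_in = P/eta.
Step 1 — hydraulic power (P = rho*g*Q*H):
  P = 1000 * 9.81 * 0.07500 * 44.52 = 32755.6 W
Step 2 — input power: P_in = P/eta = 32755.6 / 0.56 = 58490 W
Therefore the shaft input power required = 58490 W.


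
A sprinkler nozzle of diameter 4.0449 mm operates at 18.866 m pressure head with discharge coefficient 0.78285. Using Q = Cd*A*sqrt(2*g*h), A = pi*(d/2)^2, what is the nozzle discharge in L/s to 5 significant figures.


A = pi*(4.0449e-3/2)^2 = 1.285007e-05 m^2
Q = 0.78285 * 1.285007e-05 * sqrt(2*9.81*18.866) * 1000 = 0.19354 L/s
Therefore the nozzle discharge = 0.19354 L/s.


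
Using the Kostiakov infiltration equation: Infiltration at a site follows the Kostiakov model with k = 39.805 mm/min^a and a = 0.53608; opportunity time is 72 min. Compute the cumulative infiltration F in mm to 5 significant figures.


Approach: apply the Kostiakov infiltration equation, F = k*t^a.
F = 39.805 * 72^0.53608 = 394.11 mm
Therefore the cumulative infiltration F = 394.11 mm.


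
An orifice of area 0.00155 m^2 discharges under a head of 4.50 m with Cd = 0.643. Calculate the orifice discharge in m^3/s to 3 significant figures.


Approach: apply the orifice equation, Q = Cd*A*sqrt(2*g*h).
Q = 0.643 * 0.00155 * sqrt(2*9.81*4.50) = 0.00936 m^3/s
Therefore the orifice discharge = 0.00936 m^3/s.


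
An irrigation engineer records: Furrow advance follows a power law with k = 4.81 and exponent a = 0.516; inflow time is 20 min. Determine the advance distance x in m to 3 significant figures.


Approach: apply the power-law advance function, x = k*t^a.
x = 4.81 * 20^0.516 = 22.6 m
Therefore the advance distance x = 22.6 m.


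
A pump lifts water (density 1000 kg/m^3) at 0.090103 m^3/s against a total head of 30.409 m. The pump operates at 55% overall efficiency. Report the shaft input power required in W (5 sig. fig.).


Approach: apply hydraulic power then efficiency conversion, P = rho*g*Q*H; P_in = P/eta.
Step 1 — hydraulic power (P = rho*g*Q*H):
  P = 1000 * 9.81 * 0.090103 * 30.409 = 26878.83 W
Step 2 — input power: P_in = P/eta = 26878.83 / 0.55 = 48871 W
Therefore the shaft input power required = 48871 W.
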